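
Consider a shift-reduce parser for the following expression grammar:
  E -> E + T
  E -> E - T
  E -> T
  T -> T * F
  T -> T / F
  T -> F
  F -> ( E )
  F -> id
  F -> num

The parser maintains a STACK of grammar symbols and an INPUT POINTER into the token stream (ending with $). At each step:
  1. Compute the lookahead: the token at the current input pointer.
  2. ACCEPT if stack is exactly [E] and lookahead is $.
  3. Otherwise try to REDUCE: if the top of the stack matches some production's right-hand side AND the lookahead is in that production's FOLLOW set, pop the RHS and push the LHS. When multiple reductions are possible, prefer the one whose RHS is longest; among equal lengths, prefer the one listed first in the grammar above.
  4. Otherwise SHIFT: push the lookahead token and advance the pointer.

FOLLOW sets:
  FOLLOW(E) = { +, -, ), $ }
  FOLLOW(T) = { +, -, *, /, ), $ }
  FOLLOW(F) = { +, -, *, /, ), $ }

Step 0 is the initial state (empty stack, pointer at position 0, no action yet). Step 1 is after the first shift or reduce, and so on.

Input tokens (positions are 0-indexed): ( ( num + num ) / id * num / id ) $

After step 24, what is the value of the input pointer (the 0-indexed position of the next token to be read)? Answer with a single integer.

Answer: 12

Derivation:
Step 1: shift (. Stack=[(] ptr=1 lookahead=( remaining=[( num + num ) / id * num / id ) $]
Step 2: shift (. Stack=[( (] ptr=2 lookahead=num remaining=[num + num ) / id * num / id ) $]
Step 3: shift num. Stack=[( ( num] ptr=3 lookahead=+ remaining=[+ num ) / id * num / id ) $]
Step 4: reduce F->num. Stack=[( ( F] ptr=3 lookahead=+ remaining=[+ num ) / id * num / id ) $]
Step 5: reduce T->F. Stack=[( ( T] ptr=3 lookahead=+ remaining=[+ num ) / id * num / id ) $]
Step 6: reduce E->T. Stack=[( ( E] ptr=3 lookahead=+ remaining=[+ num ) / id * num / id ) $]
Step 7: shift +. Stack=[( ( E +] ptr=4 lookahead=num remaining=[num ) / id * num / id ) $]
Step 8: shift num. Stack=[( ( E + num] ptr=5 lookahead=) remaining=[) / id * num / id ) $]
Step 9: reduce F->num. Stack=[( ( E + F] ptr=5 lookahead=) remaining=[) / id * num / id ) $]
Step 10: reduce T->F. Stack=[( ( E + T] ptr=5 lookahead=) remaining=[) / id * num / id ) $]
Step 11: reduce E->E + T. Stack=[( ( E] ptr=5 lookahead=) remaining=[) / id * num / id ) $]
Step 12: shift ). Stack=[( ( E )] ptr=6 lookahead=/ remaining=[/ id * num / id ) $]
Step 13: reduce F->( E ). Stack=[( F] ptr=6 lookahead=/ remaining=[/ id * num / id ) $]
Step 14: reduce T->F. Stack=[( T] ptr=6 lookahead=/ remaining=[/ id * num / id ) $]
Step 15: shift /. Stack=[( T /] ptr=7 lookahead=id remaining=[id * num / id ) $]
Step 16: shift id. Stack=[( T / id] ptr=8 lookahead=* remaining=[* num / id ) $]
Step 17: reduce F->id. Stack=[( T / F] ptr=8 lookahead=* remaining=[* num / id ) $]
Step 18: reduce T->T / F. Stack=[( T] ptr=8 lookahead=* remaining=[* num / id ) $]
Step 19: shift *. Stack=[( T *] ptr=9 lookahead=num remaining=[num / id ) $]
Step 20: shift num. Stack=[( T * num] ptr=10 lookahead=/ remaining=[/ id ) $]
Step 21: reduce F->num. Stack=[( T * F] ptr=10 lookahead=/ remaining=[/ id ) $]
Step 22: reduce T->T * F. Stack=[( T] ptr=10 lookahead=/ remaining=[/ id ) $]
Step 23: shift /. Stack=[( T /] ptr=11 lookahead=id remaining=[id ) $]
Step 24: shift id. Stack=[( T / id] ptr=12 lookahead=) remaining=[) $]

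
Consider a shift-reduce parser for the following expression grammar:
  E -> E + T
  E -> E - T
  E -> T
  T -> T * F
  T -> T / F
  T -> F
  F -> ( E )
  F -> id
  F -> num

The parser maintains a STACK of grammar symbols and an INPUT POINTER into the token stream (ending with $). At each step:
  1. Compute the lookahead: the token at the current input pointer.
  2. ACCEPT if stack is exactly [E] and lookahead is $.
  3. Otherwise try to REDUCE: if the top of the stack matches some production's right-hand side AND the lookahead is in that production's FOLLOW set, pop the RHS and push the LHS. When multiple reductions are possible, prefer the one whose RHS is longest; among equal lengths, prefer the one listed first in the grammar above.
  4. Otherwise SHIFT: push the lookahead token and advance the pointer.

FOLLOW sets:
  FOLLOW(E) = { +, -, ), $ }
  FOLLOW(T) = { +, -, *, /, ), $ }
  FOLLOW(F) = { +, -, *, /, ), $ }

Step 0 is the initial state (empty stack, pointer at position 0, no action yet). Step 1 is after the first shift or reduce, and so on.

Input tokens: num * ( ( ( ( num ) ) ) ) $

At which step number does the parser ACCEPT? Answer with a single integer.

Answer: 29

Derivation:
Step 1: shift num. Stack=[num] ptr=1 lookahead=* remaining=[* ( ( ( ( num ) ) ) ) $]
Step 2: reduce F->num. Stack=[F] ptr=1 lookahead=* remaining=[* ( ( ( ( num ) ) ) ) $]
Step 3: reduce T->F. Stack=[T] ptr=1 lookahead=* remaining=[* ( ( ( ( num ) ) ) ) $]
Step 4: shift *. Stack=[T *] ptr=2 lookahead=( remaining=[( ( ( ( num ) ) ) ) $]
Step 5: shift (. Stack=[T * (] ptr=3 lookahead=( remaining=[( ( ( num ) ) ) ) $]
Step 6: shift (. Stack=[T * ( (] ptr=4 lookahead=( remaining=[( ( num ) ) ) ) $]
Step 7: shift (. Stack=[T * ( ( (] ptr=5 lookahead=( remaining=[( num ) ) ) ) $]
Step 8: shift (. Stack=[T * ( ( ( (] ptr=6 lookahead=num remaining=[num ) ) ) ) $]
Step 9: shift num. Stack=[T * ( ( ( ( num] ptr=7 lookahead=) remaining=[) ) ) ) $]
Step 10: reduce F->num. Stack=[T * ( ( ( ( F] ptr=7 lookahead=) remaining=[) ) ) ) $]
Step 11: reduce T->F. Stack=[T * ( ( ( ( T] ptr=7 lookahead=) remaining=[) ) ) ) $]
Step 12: reduce E->T. Stack=[T * ( ( ( ( E] ptr=7 lookahead=) remaining=[) ) ) ) $]
Step 13: shift ). Stack=[T * ( ( ( ( E )] ptr=8 lookahead=) remaining=[) ) ) $]
Step 14: reduce F->( E ). Stack=[T * ( ( ( F] ptr=8 lookahead=) remaining=[) ) ) $]
Step 15: reduce T->F. Stack=[T * ( ( ( T] ptr=8 lookahead=) remaining=[) ) ) $]
Step 16: reduce E->T. Stack=[T * ( ( ( E] ptr=8 lookahead=) remaining=[) ) ) $]
Step 17: shift ). Stack=[T * ( ( ( E )] ptr=9 lookahead=) remaining=[) ) $]
Step 18: reduce F->( E ). Stack=[T * ( ( F] ptr=9 lookahead=) remaining=[) ) $]
Step 19: reduce T->F. Stack=[T * ( ( T] ptr=9 lookahead=) remaining=[) ) $]
Step 20: reduce E->T. Stack=[T * ( ( E] ptr=9 lookahead=) remaining=[) ) $]
Step 21: shift ). Stack=[T * ( ( E )] ptr=10 lookahead=) remaining=[) $]
Step 22: reduce F->( E ). Stack=[T * ( F] ptr=10 lookahead=) remaining=[) $]
Step 23: reduce T->F. Stack=[T * ( T] ptr=10 lookahead=) remaining=[) $]
Step 24: reduce E->T. Stack=[T * ( E] ptr=10 lookahead=) remaining=[) $]
Step 25: shift ). Stack=[T * ( E )] ptr=11 lookahead=$ remaining=[$]
Step 26: reduce F->( E ). Stack=[T * F] ptr=11 lookahead=$ remaining=[$]
Step 27: reduce T->T * F. Stack=[T] ptr=11 lookahead=$ remaining=[$]
Step 28: reduce E->T. Stack=[E] ptr=11 lookahead=$ remaining=[$]
Step 29: accept. Stack=[E] ptr=11 lookahead=$ remaining=[$]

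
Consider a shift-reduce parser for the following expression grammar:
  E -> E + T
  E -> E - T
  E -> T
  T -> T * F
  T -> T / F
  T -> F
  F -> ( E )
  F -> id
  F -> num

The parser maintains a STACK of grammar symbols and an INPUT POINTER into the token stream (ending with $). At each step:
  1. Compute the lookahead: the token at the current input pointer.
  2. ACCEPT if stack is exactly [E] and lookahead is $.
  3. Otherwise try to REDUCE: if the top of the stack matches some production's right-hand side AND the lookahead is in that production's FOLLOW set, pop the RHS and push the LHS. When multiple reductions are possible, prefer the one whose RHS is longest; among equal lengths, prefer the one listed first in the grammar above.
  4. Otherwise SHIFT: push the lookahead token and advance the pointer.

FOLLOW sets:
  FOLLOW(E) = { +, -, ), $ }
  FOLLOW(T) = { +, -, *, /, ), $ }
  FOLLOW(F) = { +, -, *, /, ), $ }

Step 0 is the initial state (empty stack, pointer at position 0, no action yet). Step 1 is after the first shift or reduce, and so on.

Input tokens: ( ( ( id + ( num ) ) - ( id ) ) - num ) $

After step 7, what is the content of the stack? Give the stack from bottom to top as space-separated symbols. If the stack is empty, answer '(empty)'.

Answer: ( ( ( E

Derivation:
Step 1: shift (. Stack=[(] ptr=1 lookahead=( remaining=[( ( id + ( num ) ) - ( id ) ) - num ) $]
Step 2: shift (. Stack=[( (] ptr=2 lookahead=( remaining=[( id + ( num ) ) - ( id ) ) - num ) $]
Step 3: shift (. Stack=[( ( (] ptr=3 lookahead=id remaining=[id + ( num ) ) - ( id ) ) - num ) $]
Step 4: shift id. Stack=[( ( ( id] ptr=4 lookahead=+ remaining=[+ ( num ) ) - ( id ) ) - num ) $]
Step 5: reduce F->id. Stack=[( ( ( F] ptr=4 lookahead=+ remaining=[+ ( num ) ) - ( id ) ) - num ) $]
Step 6: reduce T->F. Stack=[( ( ( T] ptr=4 lookahead=+ remaining=[+ ( num ) ) - ( id ) ) - num ) $]
Step 7: reduce E->T. Stack=[( ( ( E] ptr=4 lookahead=+ remaining=[+ ( num ) ) - ( id ) ) - num ) $]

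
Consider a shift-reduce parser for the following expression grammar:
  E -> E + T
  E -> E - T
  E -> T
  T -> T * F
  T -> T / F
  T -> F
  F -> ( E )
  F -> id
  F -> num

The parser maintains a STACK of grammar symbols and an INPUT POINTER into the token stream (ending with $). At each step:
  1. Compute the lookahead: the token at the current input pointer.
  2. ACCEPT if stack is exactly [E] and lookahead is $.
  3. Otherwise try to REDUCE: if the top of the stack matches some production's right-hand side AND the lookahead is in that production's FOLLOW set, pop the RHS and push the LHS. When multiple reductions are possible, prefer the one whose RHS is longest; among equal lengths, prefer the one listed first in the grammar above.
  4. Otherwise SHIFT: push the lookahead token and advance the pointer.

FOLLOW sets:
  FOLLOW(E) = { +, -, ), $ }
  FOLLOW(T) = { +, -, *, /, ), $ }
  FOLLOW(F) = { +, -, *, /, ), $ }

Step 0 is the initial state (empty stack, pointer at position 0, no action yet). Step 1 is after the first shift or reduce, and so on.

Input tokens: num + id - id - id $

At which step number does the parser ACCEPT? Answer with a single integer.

Step 1: shift num. Stack=[num] ptr=1 lookahead=+ remaining=[+ id - id - id $]
Step 2: reduce F->num. Stack=[F] ptr=1 lookahead=+ remaining=[+ id - id - id $]
Step 3: reduce T->F. Stack=[T] ptr=1 lookahead=+ remaining=[+ id - id - id $]
Step 4: reduce E->T. Stack=[E] ptr=1 lookahead=+ remaining=[+ id - id - id $]
Step 5: shift +. Stack=[E +] ptr=2 lookahead=id remaining=[id - id - id $]
Step 6: shift id. Stack=[E + id] ptr=3 lookahead=- remaining=[- id - id $]
Step 7: reduce F->id. Stack=[E + F] ptr=3 lookahead=- remaining=[- id - id $]
Step 8: reduce T->F. Stack=[E + T] ptr=3 lookahead=- remaining=[- id - id $]
Step 9: reduce E->E + T. Stack=[E] ptr=3 lookahead=- remaining=[- id - id $]
Step 10: shift -. Stack=[E -] ptr=4 lookahead=id remaining=[id - id $]
Step 11: shift id. Stack=[E - id] ptr=5 lookahead=- remaining=[- id $]
Step 12: reduce F->id. Stack=[E - F] ptr=5 lookahead=- remaining=[- id $]
Step 13: reduce T->F. Stack=[E - T] ptr=5 lookahead=- remaining=[- id $]
Step 14: reduce E->E - T. Stack=[E] ptr=5 lookahead=- remaining=[- id $]
Step 15: shift -. Stack=[E -] ptr=6 lookahead=id remaining=[id $]
Step 16: shift id. Stack=[E - id] ptr=7 lookahead=$ remaining=[$]
Step 17: reduce F->id. Stack=[E - F] ptr=7 lookahead=$ remaining=[$]
Step 18: reduce T->F. Stack=[E - T] ptr=7 lookahead=$ remaining=[$]
Step 19: reduce E->E - T. Stack=[E] ptr=7 lookahead=$ remaining=[$]
Step 20: accept. Stack=[E] ptr=7 lookahead=$ remaining=[$]

Answer: 20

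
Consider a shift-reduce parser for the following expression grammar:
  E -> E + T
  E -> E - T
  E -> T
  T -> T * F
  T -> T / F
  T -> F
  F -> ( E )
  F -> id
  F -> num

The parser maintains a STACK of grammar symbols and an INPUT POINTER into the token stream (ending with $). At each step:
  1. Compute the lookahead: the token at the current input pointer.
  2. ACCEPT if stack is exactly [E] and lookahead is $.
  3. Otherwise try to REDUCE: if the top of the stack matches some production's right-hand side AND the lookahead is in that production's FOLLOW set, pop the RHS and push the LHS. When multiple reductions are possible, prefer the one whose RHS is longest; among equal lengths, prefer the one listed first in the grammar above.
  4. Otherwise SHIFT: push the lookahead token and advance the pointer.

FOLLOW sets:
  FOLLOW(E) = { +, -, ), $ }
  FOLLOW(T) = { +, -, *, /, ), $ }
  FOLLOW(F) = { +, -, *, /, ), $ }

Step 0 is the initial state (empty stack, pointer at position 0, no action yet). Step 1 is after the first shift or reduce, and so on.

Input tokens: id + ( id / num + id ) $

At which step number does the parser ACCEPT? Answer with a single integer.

Answer: 24

Derivation:
Step 1: shift id. Stack=[id] ptr=1 lookahead=+ remaining=[+ ( id / num + id ) $]
Step 2: reduce F->id. Stack=[F] ptr=1 lookahead=+ remaining=[+ ( id / num + id ) $]
Step 3: reduce T->F. Stack=[T] ptr=1 lookahead=+ remaining=[+ ( id / num + id ) $]
Step 4: reduce E->T. Stack=[E] ptr=1 lookahead=+ remaining=[+ ( id / num + id ) $]
Step 5: shift +. Stack=[E +] ptr=2 lookahead=( remaining=[( id / num + id ) $]
Step 6: shift (. Stack=[E + (] ptr=3 lookahead=id remaining=[id / num + id ) $]
Step 7: shift id. Stack=[E + ( id] ptr=4 lookahead=/ remaining=[/ num + id ) $]
Step 8: reduce F->id. Stack=[E + ( F] ptr=4 lookahead=/ remaining=[/ num + id ) $]
Step 9: reduce T->F. Stack=[E + ( T] ptr=4 lookahead=/ remaining=[/ num + id ) $]
Step 10: shift /. Stack=[E + ( T /] ptr=5 lookahead=num remaining=[num + id ) $]
Step 11: shift num. Stack=[E + ( T / num] ptr=6 lookahead=+ remaining=[+ id ) $]
Step 12: reduce F->num. Stack=[E + ( T / F] ptr=6 lookahead=+ remaining=[+ id ) $]
Step 13: reduce T->T / F. Stack=[E + ( T] ptr=6 lookahead=+ remaining=[+ id ) $]
Step 14: reduce E->T. Stack=[E + ( E] ptr=6 lookahead=+ remaining=[+ id ) $]
Step 15: shift +. Stack=[E + ( E +] ptr=7 lookahead=id remaining=[id ) $]
Step 16: shift id. Stack=[E + ( E + id] ptr=8 lookahead=) remaining=[) $]
Step 17: reduce F->id. Stack=[E + ( E + F] ptr=8 lookahead=) remaining=[) $]
Step 18: reduce T->F. Stack=[E + ( E + T] ptr=8 lookahead=) remaining=[) $]
Step 19: reduce E->E + T. Stack=[E + ( E] ptr=8 lookahead=) remaining=[) $]
Step 20: shift ). Stack=[E + ( E )] ptr=9 lookahead=$ remaining=[$]
Step 21: reduce F->( E ). Stack=[E + F] ptr=9 lookahead=$ remaining=[$]
Step 22: reduce T->F. Stack=[E + T] ptr=9 lookahead=$ remaining=[$]
Step 23: reduce E->E + T. Stack=[E] ptr=9 lookahead=$ remaining=[$]
Step 24: accept. Stack=[E] ptr=9 lookahead=$ remaining=[$]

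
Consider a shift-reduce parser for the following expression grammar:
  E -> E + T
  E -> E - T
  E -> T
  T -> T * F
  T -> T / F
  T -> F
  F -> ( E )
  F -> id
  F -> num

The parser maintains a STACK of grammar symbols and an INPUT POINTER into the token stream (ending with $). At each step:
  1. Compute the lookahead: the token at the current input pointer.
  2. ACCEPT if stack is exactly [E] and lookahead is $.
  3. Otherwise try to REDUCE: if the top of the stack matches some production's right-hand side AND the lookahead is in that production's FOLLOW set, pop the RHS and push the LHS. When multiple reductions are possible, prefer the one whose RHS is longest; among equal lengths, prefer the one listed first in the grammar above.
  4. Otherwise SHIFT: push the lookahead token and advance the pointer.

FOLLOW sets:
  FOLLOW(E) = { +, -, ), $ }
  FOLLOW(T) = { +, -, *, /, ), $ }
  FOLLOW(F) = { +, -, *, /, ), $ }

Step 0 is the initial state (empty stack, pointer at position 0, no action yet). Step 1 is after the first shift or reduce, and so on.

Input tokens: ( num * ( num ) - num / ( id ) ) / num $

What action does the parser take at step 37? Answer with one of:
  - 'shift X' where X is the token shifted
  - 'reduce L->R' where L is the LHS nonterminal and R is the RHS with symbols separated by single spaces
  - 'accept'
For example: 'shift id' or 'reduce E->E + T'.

Answer: accept

Derivation:
Step 1: shift (. Stack=[(] ptr=1 lookahead=num remaining=[num * ( num ) - num / ( id ) ) / num $]
Step 2: shift num. Stack=[( num] ptr=2 lookahead=* remaining=[* ( num ) - num / ( id ) ) / num $]
Step 3: reduce F->num. Stack=[( F] ptr=2 lookahead=* remaining=[* ( num ) - num / ( id ) ) / num $]
Step 4: reduce T->F. Stack=[( T] ptr=2 lookahead=* remaining=[* ( num ) - num / ( id ) ) / num $]
Step 5: shift *. Stack=[( T *] ptr=3 lookahead=( remaining=[( num ) - num / ( id ) ) / num $]
Step 6: shift (. Stack=[( T * (] ptr=4 lookahead=num remaining=[num ) - num / ( id ) ) / num $]
Step 7: shift num. Stack=[( T * ( num] ptr=5 lookahead=) remaining=[) - num / ( id ) ) / num $]
Step 8: reduce F->num. Stack=[( T * ( F] ptr=5 lookahead=) remaining=[) - num / ( id ) ) / num $]
Step 9: reduce T->F. Stack=[( T * ( T] ptr=5 lookahead=) remaining=[) - num / ( id ) ) / num $]
Step 10: reduce E->T. Stack=[( T * ( E] ptr=5 lookahead=) remaining=[) - num / ( id ) ) / num $]
Step 11: shift ). Stack=[( T * ( E )] ptr=6 lookahead=- remaining=[- num / ( id ) ) / num $]
Step 12: reduce F->( E ). Stack=[( T * F] ptr=6 lookahead=- remaining=[- num / ( id ) ) / num $]
Step 13: reduce T->T * F. Stack=[( T] ptr=6 lookahead=- remaining=[- num / ( id ) ) / num $]
Step 14: reduce E->T. Stack=[( E] ptr=6 lookahead=- remaining=[- num / ( id ) ) / num $]
Step 15: shift -. Stack=[( E -] ptr=7 lookahead=num remaining=[num / ( id ) ) / num $]
Step 16: shift num. Stack=[( E - num] ptr=8 lookahead=/ remaining=[/ ( id ) ) / num $]
Step 17: reduce F->num. Stack=[( E - F] ptr=8 lookahead=/ remaining=[/ ( id ) ) / num $]
Step 18: reduce T->F. Stack=[( E - T] ptr=8 lookahead=/ remaining=[/ ( id ) ) / num $]
Step 19: shift /. Stack=[( E - T /] ptr=9 lookahead=( remaining=[( id ) ) / num $]
Step 20: shift (. Stack=[( E - T / (] ptr=10 lookahead=id remaining=[id ) ) / num $]
Step 21: shift id. Stack=[( E - T / ( id] ptr=11 lookahead=) remaining=[) ) / num $]
Step 22: reduce F->id. Stack=[( E - T / ( F] ptr=11 lookahead=) remaining=[) ) / num $]
Step 23: reduce T->F. Stack=[( E - T / ( T] ptr=11 lookahead=) remaining=[) ) / num $]
Step 24: reduce E->T. Stack=[( E - T / ( E] ptr=11 lookahead=) remaining=[) ) / num $]
Step 25: shift ). Stack=[( E - T / ( E )] ptr=12 lookahead=) remaining=[) / num $]
Step 26: reduce F->( E ). Stack=[( E - T / F] ptr=12 lookahead=) remaining=[) / num $]
Step 27: reduce T->T / F. Stack=[( E - T] ptr=12 lookahead=) remaining=[) / num $]
Step 28: reduce E->E - T. Stack=[( E] ptr=12 lookahead=) remaining=[) / num $]
Step 29: shift ). Stack=[( E )] ptr=13 lookahead=/ remaining=[/ num $]
Step 30: reduce F->( E ). Stack=[F] ptr=13 lookahead=/ remaining=[/ num $]
Step 31: reduce T->F. Stack=[T] ptr=13 lookahead=/ remaining=[/ num $]
Step 32: shift /. Stack=[T /] ptr=14 lookahead=num remaining=[num $]
Step 33: shift num. Stack=[T / num] ptr=15 lookahead=$ remaining=[$]
Step 34: reduce F->num. Stack=[T / F] ptr=15 lookahead=$ remaining=[$]
Step 35: reduce T->T / F. Stack=[T] ptr=15 lookahead=$ remaining=[$]
Step 36: reduce E->T. Stack=[E] ptr=15 lookahead=$ remaining=[$]
Step 37: accept. Stack=[E] ptr=15 lookahead=$ remaining=[$]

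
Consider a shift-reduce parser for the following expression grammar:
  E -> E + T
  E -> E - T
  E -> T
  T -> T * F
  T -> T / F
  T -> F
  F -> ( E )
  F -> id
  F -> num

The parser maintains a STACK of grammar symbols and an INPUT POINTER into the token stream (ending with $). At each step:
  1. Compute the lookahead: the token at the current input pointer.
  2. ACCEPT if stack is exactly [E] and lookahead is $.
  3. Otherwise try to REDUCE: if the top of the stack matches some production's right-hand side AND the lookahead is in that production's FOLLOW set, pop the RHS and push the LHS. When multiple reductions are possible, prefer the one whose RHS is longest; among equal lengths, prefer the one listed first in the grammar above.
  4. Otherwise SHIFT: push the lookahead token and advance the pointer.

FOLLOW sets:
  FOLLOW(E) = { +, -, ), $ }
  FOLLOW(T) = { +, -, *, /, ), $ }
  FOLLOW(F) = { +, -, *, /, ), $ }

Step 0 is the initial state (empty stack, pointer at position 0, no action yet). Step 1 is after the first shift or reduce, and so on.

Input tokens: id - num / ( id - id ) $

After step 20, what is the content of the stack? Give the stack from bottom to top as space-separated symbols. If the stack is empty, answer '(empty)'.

Step 1: shift id. Stack=[id] ptr=1 lookahead=- remaining=[- num / ( id - id ) $]
Step 2: reduce F->id. Stack=[F] ptr=1 lookahead=- remaining=[- num / ( id - id ) $]
Step 3: reduce T->F. Stack=[T] ptr=1 lookahead=- remaining=[- num / ( id - id ) $]
Step 4: reduce E->T. Stack=[E] ptr=1 lookahead=- remaining=[- num / ( id - id ) $]
Step 5: shift -. Stack=[E -] ptr=2 lookahead=num remaining=[num / ( id - id ) $]
Step 6: shift num. Stack=[E - num] ptr=3 lookahead=/ remaining=[/ ( id - id ) $]
Step 7: reduce F->num. Stack=[E - F] ptr=3 lookahead=/ remaining=[/ ( id - id ) $]
Step 8: reduce T->F. Stack=[E - T] ptr=3 lookahead=/ remaining=[/ ( id - id ) $]
Step 9: shift /. Stack=[E - T /] ptr=4 lookahead=( remaining=[( id - id ) $]
Step 10: shift (. Stack=[E - T / (] ptr=5 lookahead=id remaining=[id - id ) $]
Step 11: shift id. Stack=[E - T / ( id] ptr=6 lookahead=- remaining=[- id ) $]
Step 12: reduce F->id. Stack=[E - T / ( F] ptr=6 lookahead=- remaining=[- id ) $]
Step 13: reduce T->F. Stack=[E - T / ( T] ptr=6 lookahead=- remaining=[- id ) $]
Step 14: reduce E->T. Stack=[E - T / ( E] ptr=6 lookahead=- remaining=[- id ) $]
Step 15: shift -. Stack=[E - T / ( E -] ptr=7 lookahead=id remaining=[id ) $]
Step 16: shift id. Stack=[E - T / ( E - id] ptr=8 lookahead=) remaining=[) $]
Step 17: reduce F->id. Stack=[E - T / ( E - F] ptr=8 lookahead=) remaining=[) $]
Step 18: reduce T->F. Stack=[E - T / ( E - T] ptr=8 lookahead=) remaining=[) $]
Step 19: reduce E->E - T. Stack=[E - T / ( E] ptr=8 lookahead=) remaining=[) $]
Step 20: shift ). Stack=[E - T / ( E )] ptr=9 lookahead=$ remaining=[$]

Answer: E - T / ( E )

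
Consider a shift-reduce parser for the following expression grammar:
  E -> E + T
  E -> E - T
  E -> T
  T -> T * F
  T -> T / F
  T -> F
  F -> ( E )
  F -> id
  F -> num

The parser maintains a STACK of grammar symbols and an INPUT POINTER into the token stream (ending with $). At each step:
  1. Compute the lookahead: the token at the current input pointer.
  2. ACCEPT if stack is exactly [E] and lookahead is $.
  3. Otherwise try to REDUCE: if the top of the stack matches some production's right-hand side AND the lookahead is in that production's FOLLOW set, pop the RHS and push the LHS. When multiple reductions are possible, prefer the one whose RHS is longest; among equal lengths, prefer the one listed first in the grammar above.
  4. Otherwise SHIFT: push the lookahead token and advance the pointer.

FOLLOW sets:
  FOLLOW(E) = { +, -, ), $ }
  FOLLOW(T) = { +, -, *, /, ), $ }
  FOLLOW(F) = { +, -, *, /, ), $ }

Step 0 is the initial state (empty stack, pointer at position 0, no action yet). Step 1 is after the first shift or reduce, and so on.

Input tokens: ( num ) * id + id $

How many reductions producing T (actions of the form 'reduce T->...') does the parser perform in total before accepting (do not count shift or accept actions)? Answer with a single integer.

Step 1: shift (. Stack=[(] ptr=1 lookahead=num remaining=[num ) * id + id $]
Step 2: shift num. Stack=[( num] ptr=2 lookahead=) remaining=[) * id + id $]
Step 3: reduce F->num. Stack=[( F] ptr=2 lookahead=) remaining=[) * id + id $]
Step 4: reduce T->F. Stack=[( T] ptr=2 lookahead=) remaining=[) * id + id $]
Step 5: reduce E->T. Stack=[( E] ptr=2 lookahead=) remaining=[) * id + id $]
Step 6: shift ). Stack=[( E )] ptr=3 lookahead=* remaining=[* id + id $]
Step 7: reduce F->( E ). Stack=[F] ptr=3 lookahead=* remaining=[* id + id $]
Step 8: reduce T->F. Stack=[T] ptr=3 lookahead=* remaining=[* id + id $]
Step 9: shift *. Stack=[T *] ptr=4 lookahead=id remaining=[id + id $]
Step 10: shift id. Stack=[T * id] ptr=5 lookahead=+ remaining=[+ id $]
Step 11: reduce F->id. Stack=[T * F] ptr=5 lookahead=+ remaining=[+ id $]
Step 12: reduce T->T * F. Stack=[T] ptr=5 lookahead=+ remaining=[+ id $]
Step 13: reduce E->T. Stack=[E] ptr=5 lookahead=+ remaining=[+ id $]
Step 14: shift +. Stack=[E +] ptr=6 lookahead=id remaining=[id $]
Step 15: shift id. Stack=[E + id] ptr=7 lookahead=$ remaining=[$]
Step 16: reduce F->id. Stack=[E + F] ptr=7 lookahead=$ remaining=[$]
Step 17: reduce T->F. Stack=[E + T] ptr=7 lookahead=$ remaining=[$]
Step 18: reduce E->E + T. Stack=[E] ptr=7 lookahead=$ remaining=[$]
Step 19: accept. Stack=[E] ptr=7 lookahead=$ remaining=[$]

Answer: 4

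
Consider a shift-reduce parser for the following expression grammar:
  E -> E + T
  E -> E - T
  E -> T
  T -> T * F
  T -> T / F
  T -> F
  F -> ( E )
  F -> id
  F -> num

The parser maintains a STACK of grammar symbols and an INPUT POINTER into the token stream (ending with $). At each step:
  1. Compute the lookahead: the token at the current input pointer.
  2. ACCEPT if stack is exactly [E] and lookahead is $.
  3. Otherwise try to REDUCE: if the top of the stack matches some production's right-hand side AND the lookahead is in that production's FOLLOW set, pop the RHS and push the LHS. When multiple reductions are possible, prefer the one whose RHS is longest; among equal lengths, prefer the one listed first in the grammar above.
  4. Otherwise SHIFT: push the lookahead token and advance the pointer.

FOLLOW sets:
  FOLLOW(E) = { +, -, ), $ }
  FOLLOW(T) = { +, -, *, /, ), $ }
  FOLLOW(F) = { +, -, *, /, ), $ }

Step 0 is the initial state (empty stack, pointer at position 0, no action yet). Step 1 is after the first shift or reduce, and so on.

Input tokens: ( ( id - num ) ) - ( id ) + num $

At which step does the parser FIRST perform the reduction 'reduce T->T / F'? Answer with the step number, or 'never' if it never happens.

Step 1: shift (. Stack=[(] ptr=1 lookahead=( remaining=[( id - num ) ) - ( id ) + num $]
Step 2: shift (. Stack=[( (] ptr=2 lookahead=id remaining=[id - num ) ) - ( id ) + num $]
Step 3: shift id. Stack=[( ( id] ptr=3 lookahead=- remaining=[- num ) ) - ( id ) + num $]
Step 4: reduce F->id. Stack=[( ( F] ptr=3 lookahead=- remaining=[- num ) ) - ( id ) + num $]
Step 5: reduce T->F. Stack=[( ( T] ptr=3 lookahead=- remaining=[- num ) ) - ( id ) + num $]
Step 6: reduce E->T. Stack=[( ( E] ptr=3 lookahead=- remaining=[- num ) ) - ( id ) + num $]
Step 7: shift -. Stack=[( ( E -] ptr=4 lookahead=num remaining=[num ) ) - ( id ) + num $]
Step 8: shift num. Stack=[( ( E - num] ptr=5 lookahead=) remaining=[) ) - ( id ) + num $]
Step 9: reduce F->num. Stack=[( ( E - F] ptr=5 lookahead=) remaining=[) ) - ( id ) + num $]
Step 10: reduce T->F. Stack=[( ( E - T] ptr=5 lookahead=) remaining=[) ) - ( id ) + num $]
Step 11: reduce E->E - T. Stack=[( ( E] ptr=5 lookahead=) remaining=[) ) - ( id ) + num $]
Step 12: shift ). Stack=[( ( E )] ptr=6 lookahead=) remaining=[) - ( id ) + num $]
Step 13: reduce F->( E ). Stack=[( F] ptr=6 lookahead=) remaining=[) - ( id ) + num $]
Step 14: reduce T->F. Stack=[( T] ptr=6 lookahead=) remaining=[) - ( id ) + num $]
Step 15: reduce E->T. Stack=[( E] ptr=6 lookahead=) remaining=[) - ( id ) + num $]
Step 16: shift ). Stack=[( E )] ptr=7 lookahead=- remaining=[- ( id ) + num $]
Step 17: reduce F->( E ). Stack=[F] ptr=7 lookahead=- remaining=[- ( id ) + num $]
Step 18: reduce T->F. Stack=[T] ptr=7 lookahead=- remaining=[- ( id ) + num $]
Step 19: reduce E->T. Stack=[E] ptr=7 lookahead=- remaining=[- ( id ) + num $]
Step 20: shift -. Stack=[E -] ptr=8 lookahead=( remaining=[( id ) + num $]
Step 21: shift (. Stack=[E - (] ptr=9 lookahead=id remaining=[id ) + num $]
Step 22: shift id. Stack=[E - ( id] ptr=10 lookahead=) remaining=[) + num $]
Step 23: reduce F->id. Stack=[E - ( F] ptr=10 lookahead=) remaining=[) + num $]
Step 24: reduce T->F. Stack=[E - ( T] ptr=10 lookahead=) remaining=[) + num $]
Step 25: reduce E->T. Stack=[E - ( E] ptr=10 lookahead=) remaining=[) + num $]
Step 26: shift ). Stack=[E - ( E )] ptr=11 lookahead=+ remaining=[+ num $]
Step 27: reduce F->( E ). Stack=[E - F] ptr=11 lookahead=+ remaining=[+ num $]
Step 28: reduce T->F. Stack=[E - T] ptr=11 lookahead=+ remaining=[+ num $]
Step 29: reduce E->E - T. Stack=[E] ptr=11 lookahead=+ remaining=[+ num $]
Step 30: shift +. Stack=[E +] ptr=12 lookahead=num remaining=[num $]
Step 31: shift num. Stack=[E + num] ptr=13 lookahead=$ remaining=[$]
Step 32: reduce F->num. Stack=[E + F] ptr=13 lookahead=$ remaining=[$]
Step 33: reduce T->F. Stack=[E + T] ptr=13 lookahead=$ remaining=[$]
Step 34: reduce E->E + T. Stack=[E] ptr=13 lookahead=$ remaining=[$]
Step 35: accept. Stack=[E] ptr=13 lookahead=$ remaining=[$]

Answer: never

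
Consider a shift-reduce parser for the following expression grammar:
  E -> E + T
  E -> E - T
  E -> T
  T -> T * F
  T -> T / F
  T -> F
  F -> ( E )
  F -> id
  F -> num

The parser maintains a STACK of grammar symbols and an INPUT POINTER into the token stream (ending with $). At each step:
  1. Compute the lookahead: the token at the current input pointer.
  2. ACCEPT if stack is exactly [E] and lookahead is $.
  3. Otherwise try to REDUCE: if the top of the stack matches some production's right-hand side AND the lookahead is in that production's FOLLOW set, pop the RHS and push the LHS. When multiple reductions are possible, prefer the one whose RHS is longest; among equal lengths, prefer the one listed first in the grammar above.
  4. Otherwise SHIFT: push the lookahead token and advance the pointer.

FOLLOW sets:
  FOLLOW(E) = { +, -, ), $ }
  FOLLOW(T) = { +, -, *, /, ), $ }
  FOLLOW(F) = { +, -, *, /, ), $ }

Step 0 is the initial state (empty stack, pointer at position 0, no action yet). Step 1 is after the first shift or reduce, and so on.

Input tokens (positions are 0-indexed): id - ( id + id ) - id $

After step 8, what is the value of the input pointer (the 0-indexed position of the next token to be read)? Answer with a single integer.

Answer: 4

Derivation:
Step 1: shift id. Stack=[id] ptr=1 lookahead=- remaining=[- ( id + id ) - id $]
Step 2: reduce F->id. Stack=[F] ptr=1 lookahead=- remaining=[- ( id + id ) - id $]
Step 3: reduce T->F. Stack=[T] ptr=1 lookahead=- remaining=[- ( id + id ) - id $]
Step 4: reduce E->T. Stack=[E] ptr=1 lookahead=- remaining=[- ( id + id ) - id $]
Step 5: shift -. Stack=[E -] ptr=2 lookahead=( remaining=[( id + id ) - id $]
Step 6: shift (. Stack=[E - (] ptr=3 lookahead=id remaining=[id + id ) - id $]
Step 7: shift id. Stack=[E - ( id] ptr=4 lookahead=+ remaining=[+ id ) - id $]
Step 8: reduce F->id. Stack=[E - ( F] ptr=4 lookahead=+ remaining=[+ id ) - id $]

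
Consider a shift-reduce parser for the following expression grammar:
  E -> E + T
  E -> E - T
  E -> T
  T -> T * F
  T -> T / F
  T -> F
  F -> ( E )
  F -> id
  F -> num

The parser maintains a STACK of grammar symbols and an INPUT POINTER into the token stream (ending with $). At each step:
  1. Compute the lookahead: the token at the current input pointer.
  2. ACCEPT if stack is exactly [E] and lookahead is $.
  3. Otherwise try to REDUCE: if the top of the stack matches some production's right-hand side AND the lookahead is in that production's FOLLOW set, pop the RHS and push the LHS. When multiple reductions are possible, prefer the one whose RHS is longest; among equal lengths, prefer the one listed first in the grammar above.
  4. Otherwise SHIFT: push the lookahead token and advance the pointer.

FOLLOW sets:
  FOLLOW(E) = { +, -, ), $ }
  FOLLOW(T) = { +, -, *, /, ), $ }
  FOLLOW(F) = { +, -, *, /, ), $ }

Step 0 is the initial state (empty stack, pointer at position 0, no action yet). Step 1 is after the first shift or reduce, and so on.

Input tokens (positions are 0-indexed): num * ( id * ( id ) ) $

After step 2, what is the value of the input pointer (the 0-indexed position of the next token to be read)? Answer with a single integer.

Step 1: shift num. Stack=[num] ptr=1 lookahead=* remaining=[* ( id * ( id ) ) $]
Step 2: reduce F->num. Stack=[F] ptr=1 lookahead=* remaining=[* ( id * ( id ) ) $]

Answer: 1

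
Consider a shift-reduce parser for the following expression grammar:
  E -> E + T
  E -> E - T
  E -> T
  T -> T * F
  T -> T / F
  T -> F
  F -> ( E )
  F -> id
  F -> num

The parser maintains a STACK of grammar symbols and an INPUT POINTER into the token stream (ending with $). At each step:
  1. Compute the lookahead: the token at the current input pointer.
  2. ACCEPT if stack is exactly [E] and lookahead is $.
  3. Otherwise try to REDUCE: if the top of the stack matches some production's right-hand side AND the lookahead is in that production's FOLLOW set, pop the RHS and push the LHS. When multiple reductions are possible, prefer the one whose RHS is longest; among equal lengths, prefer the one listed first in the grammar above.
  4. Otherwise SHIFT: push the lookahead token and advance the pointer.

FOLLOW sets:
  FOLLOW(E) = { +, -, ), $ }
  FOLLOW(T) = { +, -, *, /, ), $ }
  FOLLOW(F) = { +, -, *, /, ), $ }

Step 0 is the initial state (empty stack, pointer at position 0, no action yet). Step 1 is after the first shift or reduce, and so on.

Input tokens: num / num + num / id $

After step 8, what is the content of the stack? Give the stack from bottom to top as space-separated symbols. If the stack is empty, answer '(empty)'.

Answer: E

Derivation:
Step 1: shift num. Stack=[num] ptr=1 lookahead=/ remaining=[/ num + num / id $]
Step 2: reduce F->num. Stack=[F] ptr=1 lookahead=/ remaining=[/ num + num / id $]
Step 3: reduce T->F. Stack=[T] ptr=1 lookahead=/ remaining=[/ num + num / id $]
Step 4: shift /. Stack=[T /] ptr=2 lookahead=num remaining=[num + num / id $]
Step 5: shift num. Stack=[T / num] ptr=3 lookahead=+ remaining=[+ num / id $]
Step 6: reduce F->num. Stack=[T / F] ptr=3 lookahead=+ remaining=[+ num / id $]
Step 7: reduce T->T / F. Stack=[T] ptr=3 lookahead=+ remaining=[+ num / id $]
Step 8: reduce E->T. Stack=[E] ptr=3 lookahead=+ remaining=[+ num / id $]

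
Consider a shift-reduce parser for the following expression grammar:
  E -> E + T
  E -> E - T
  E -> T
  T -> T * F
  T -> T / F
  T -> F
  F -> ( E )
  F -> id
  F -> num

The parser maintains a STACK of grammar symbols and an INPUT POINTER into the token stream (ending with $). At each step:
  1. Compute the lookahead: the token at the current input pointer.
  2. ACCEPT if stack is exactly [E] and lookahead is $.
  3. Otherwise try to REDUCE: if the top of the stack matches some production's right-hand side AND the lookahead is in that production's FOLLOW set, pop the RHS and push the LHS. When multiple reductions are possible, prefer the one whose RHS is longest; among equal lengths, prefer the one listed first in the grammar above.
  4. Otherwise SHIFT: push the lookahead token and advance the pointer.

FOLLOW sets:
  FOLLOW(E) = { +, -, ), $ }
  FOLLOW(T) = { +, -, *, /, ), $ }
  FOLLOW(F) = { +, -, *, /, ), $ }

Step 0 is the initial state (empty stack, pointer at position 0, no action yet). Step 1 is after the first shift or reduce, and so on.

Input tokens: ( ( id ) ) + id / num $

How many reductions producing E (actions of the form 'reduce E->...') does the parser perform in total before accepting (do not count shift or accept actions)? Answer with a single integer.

Answer: 4

Derivation:
Step 1: shift (. Stack=[(] ptr=1 lookahead=( remaining=[( id ) ) + id / num $]
Step 2: shift (. Stack=[( (] ptr=2 lookahead=id remaining=[id ) ) + id / num $]
Step 3: shift id. Stack=[( ( id] ptr=3 lookahead=) remaining=[) ) + id / num $]
Step 4: reduce F->id. Stack=[( ( F] ptr=3 lookahead=) remaining=[) ) + id / num $]
Step 5: reduce T->F. Stack=[( ( T] ptr=3 lookahead=) remaining=[) ) + id / num $]
Step 6: reduce E->T. Stack=[( ( E] ptr=3 lookahead=) remaining=[) ) + id / num $]
Step 7: shift ). Stack=[( ( E )] ptr=4 lookahead=) remaining=[) + id / num $]
Step 8: reduce F->( E ). Stack=[( F] ptr=4 lookahead=) remaining=[) + id / num $]
Step 9: reduce T->F. Stack=[( T] ptr=4 lookahead=) remaining=[) + id / num $]
Step 10: reduce E->T. Stack=[( E] ptr=4 lookahead=) remaining=[) + id / num $]
Step 11: shift ). Stack=[( E )] ptr=5 lookahead=+ remaining=[+ id / num $]
Step 12: reduce F->( E ). Stack=[F] ptr=5 lookahead=+ remaining=[+ id / num $]
Step 13: reduce T->F. Stack=[T] ptr=5 lookahead=+ remaining=[+ id / num $]
Step 14: reduce E->T. Stack=[E] ptr=5 lookahead=+ remaining=[+ id / num $]
Step 15: shift +. Stack=[E +] ptr=6 lookahead=id remaining=[id / num $]
Step 16: shift id. Stack=[E + id] ptr=7 lookahead=/ remaining=[/ num $]
Step 17: reduce F->id. Stack=[E + F] ptr=7 lookahead=/ remaining=[/ num $]
Step 18: reduce T->F. Stack=[E + T] ptr=7 lookahead=/ remaining=[/ num $]
Step 19: shift /. Stack=[E + T /] ptr=8 lookahead=num remaining=[num $]
Step 20: shift num. Stack=[E + T / num] ptr=9 lookahead=$ remaining=[$]
Step 21: reduce F->num. Stack=[E + T / F] ptr=9 lookahead=$ remaining=[$]
Step 22: reduce T->T / F. Stack=[E + T] ptr=9 lookahead=$ remaining=[$]
Step 23: reduce E->E + T. Stack=[E] ptr=9 lookahead=$ remaining=[$]
Step 24: accept. Stack=[E] ptr=9 lookahead=$ remaining=[$]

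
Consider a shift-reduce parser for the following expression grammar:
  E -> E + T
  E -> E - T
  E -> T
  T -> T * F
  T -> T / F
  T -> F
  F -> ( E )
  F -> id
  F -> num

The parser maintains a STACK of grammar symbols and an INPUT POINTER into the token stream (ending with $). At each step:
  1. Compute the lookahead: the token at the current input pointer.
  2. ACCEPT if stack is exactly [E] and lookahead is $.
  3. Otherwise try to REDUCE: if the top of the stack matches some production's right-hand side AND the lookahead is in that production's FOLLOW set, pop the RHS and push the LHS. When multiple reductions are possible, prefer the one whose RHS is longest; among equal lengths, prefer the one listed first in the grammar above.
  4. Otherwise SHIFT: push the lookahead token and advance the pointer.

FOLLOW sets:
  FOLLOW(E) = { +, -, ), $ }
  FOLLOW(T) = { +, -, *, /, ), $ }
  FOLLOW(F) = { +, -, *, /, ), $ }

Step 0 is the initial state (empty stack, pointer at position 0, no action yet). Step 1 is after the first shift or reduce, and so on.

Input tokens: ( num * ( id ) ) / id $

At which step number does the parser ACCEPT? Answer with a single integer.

Answer: 23

Derivation:
Step 1: shift (. Stack=[(] ptr=1 lookahead=num remaining=[num * ( id ) ) / id $]
Step 2: shift num. Stack=[( num] ptr=2 lookahead=* remaining=[* ( id ) ) / id $]
Step 3: reduce F->num. Stack=[( F] ptr=2 lookahead=* remaining=[* ( id ) ) / id $]
Step 4: reduce T->F. Stack=[( T] ptr=2 lookahead=* remaining=[* ( id ) ) / id $]
Step 5: shift *. Stack=[( T *] ptr=3 lookahead=( remaining=[( id ) ) / id $]
Step 6: shift (. Stack=[( T * (] ptr=4 lookahead=id remaining=[id ) ) / id $]
Step 7: shift id. Stack=[( T * ( id] ptr=5 lookahead=) remaining=[) ) / id $]
Step 8: reduce F->id. Stack=[( T * ( F] ptr=5 lookahead=) remaining=[) ) / id $]
Step 9: reduce T->F. Stack=[( T * ( T] ptr=5 lookahead=) remaining=[) ) / id $]
Step 10: reduce E->T. Stack=[( T * ( E] ptr=5 lookahead=) remaining=[) ) / id $]
Step 11: shift ). Stack=[( T * ( E )] ptr=6 lookahead=) remaining=[) / id $]
Step 12: reduce F->( E ). Stack=[( T * F] ptr=6 lookahead=) remaining=[) / id $]
Step 13: reduce T->T * F. Stack=[( T] ptr=6 lookahead=) remaining=[) / id $]
Step 14: reduce E->T. Stack=[( E] ptr=6 lookahead=) remaining=[) / id $]
Step 15: shift ). Stack=[( E )] ptr=7 lookahead=/ remaining=[/ id $]
Step 16: reduce F->( E ). Stack=[F] ptr=7 lookahead=/ remaining=[/ id $]
Step 17: reduce T->F. Stack=[T] ptr=7 lookahead=/ remaining=[/ id $]
Step 18: shift /. Stack=[T /] ptr=8 lookahead=id remaining=[id $]
Step 19: shift id. Stack=[T / id] ptr=9 lookahead=$ remaining=[$]
Step 20: reduce F->id. Stack=[T / F] ptr=9 lookahead=$ remaining=[$]
Step 21: reduce T->T / F. Stack=[T] ptr=9 lookahead=$ remaining=[$]
Step 22: reduce E->T. Stack=[E] ptr=9 lookahead=$ remaining=[$]
Step 23: accept. Stack=[E] ptr=9 lookahead=$ remaining=[$]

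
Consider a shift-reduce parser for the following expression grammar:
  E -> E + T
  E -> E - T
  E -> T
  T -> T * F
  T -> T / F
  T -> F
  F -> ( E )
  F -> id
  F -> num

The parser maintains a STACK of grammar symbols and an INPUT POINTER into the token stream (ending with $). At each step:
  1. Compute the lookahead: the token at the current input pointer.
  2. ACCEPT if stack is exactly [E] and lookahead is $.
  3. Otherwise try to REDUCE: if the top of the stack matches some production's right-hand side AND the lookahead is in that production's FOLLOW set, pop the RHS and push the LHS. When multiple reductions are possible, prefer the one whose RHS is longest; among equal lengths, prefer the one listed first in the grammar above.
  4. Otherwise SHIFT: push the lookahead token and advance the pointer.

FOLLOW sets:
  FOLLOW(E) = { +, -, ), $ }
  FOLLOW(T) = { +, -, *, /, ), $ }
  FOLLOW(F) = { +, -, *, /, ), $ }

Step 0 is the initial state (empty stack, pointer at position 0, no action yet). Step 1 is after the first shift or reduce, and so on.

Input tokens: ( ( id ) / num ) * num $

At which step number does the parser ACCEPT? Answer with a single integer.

Answer: 23

Derivation:
Step 1: shift (. Stack=[(] ptr=1 lookahead=( remaining=[( id ) / num ) * num $]
Step 2: shift (. Stack=[( (] ptr=2 lookahead=id remaining=[id ) / num ) * num $]
Step 3: shift id. Stack=[( ( id] ptr=3 lookahead=) remaining=[) / num ) * num $]
Step 4: reduce F->id. Stack=[( ( F] ptr=3 lookahead=) remaining=[) / num ) * num $]
Step 5: reduce T->F. Stack=[( ( T] ptr=3 lookahead=) remaining=[) / num ) * num $]
Step 6: reduce E->T. Stack=[( ( E] ptr=3 lookahead=) remaining=[) / num ) * num $]
Step 7: shift ). Stack=[( ( E )] ptr=4 lookahead=/ remaining=[/ num ) * num $]
Step 8: reduce F->( E ). Stack=[( F] ptr=4 lookahead=/ remaining=[/ num ) * num $]
Step 9: reduce T->F. Stack=[( T] ptr=4 lookahead=/ remaining=[/ num ) * num $]
Step 10: shift /. Stack=[( T /] ptr=5 lookahead=num remaining=[num ) * num $]
Step 11: shift num. Stack=[( T / num] ptr=6 lookahead=) remaining=[) * num $]
Step 12: reduce F->num. Stack=[( T / F] ptr=6 lookahead=) remaining=[) * num $]
Step 13: reduce T->T / F. Stack=[( T] ptr=6 lookahead=) remaining=[) * num $]
Step 14: reduce E->T. Stack=[( E] ptr=6 lookahead=) remaining=[) * num $]
Step 15: shift ). Stack=[( E )] ptr=7 lookahead=* remaining=[* num $]
Step 16: reduce F->( E ). Stack=[F] ptr=7 lookahead=* remaining=[* num $]
Step 17: reduce T->F. Stack=[T] ptr=7 lookahead=* remaining=[* num $]
Step 18: shift *. Stack=[T *] ptr=8 lookahead=num remaining=[num $]
Step 19: shift num. Stack=[T * num] ptr=9 lookahead=$ remaining=[$]
Step 20: reduce F->num. Stack=[T * F] ptr=9 lookahead=$ remaining=[$]
Step 21: reduce T->T * F. Stack=[T] ptr=9 lookahead=$ remaining=[$]
Step 22: reduce E->T. Stack=[E] ptr=9 lookahead=$ remaining=[$]
Step 23: accept. Stack=[E] ptr=9 lookahead=$ remaining=[$]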